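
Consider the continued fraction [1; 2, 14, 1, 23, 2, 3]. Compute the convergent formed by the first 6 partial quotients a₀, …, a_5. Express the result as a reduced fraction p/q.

Work from the innermost term outward:
Start with 2.
23 + 1/(2/1) = 23 + 1/2 = 47/2
1 + 1/(47/2) = 1 + 2/47 = 49/47
14 + 1/(49/47) = 14 + 47/49 = 733/49
2 + 1/(733/49) = 2 + 49/733 = 1515/733
1 + 1/(1515/733) = 1 + 733/1515 = 2248/1515

2248/1515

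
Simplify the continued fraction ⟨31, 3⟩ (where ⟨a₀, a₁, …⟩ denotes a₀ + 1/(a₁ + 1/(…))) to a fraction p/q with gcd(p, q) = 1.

94/3

Starting at the tail and folding back:
Start with 3.
31 + 1/(3/1) = 31 + 1/3 = 94/3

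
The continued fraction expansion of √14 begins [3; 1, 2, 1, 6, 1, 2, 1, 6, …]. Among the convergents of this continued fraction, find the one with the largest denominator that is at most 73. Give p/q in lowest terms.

List convergents until the denominator exceeds the bound:
a_0 = 3: 3/1  (≤ bound)
a_1 = 1: 4/1  (≤ bound)
a_2 = 2: 11/3  (≤ bound)
a_3 = 1: 15/4  (≤ bound)
a_4 = 6: 101/27  (≤ bound)
a_5 = 1: 116/31  (≤ bound)
a_6 = 2: 333/89  (> 73, stop)

116/31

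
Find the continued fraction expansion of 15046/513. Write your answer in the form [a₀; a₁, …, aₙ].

[29; 3, 28, 6]

15046 ÷ 513 → quotient 29, remainder 169
513 ÷ 169 → quotient 3, remainder 6
169 ÷ 6 → quotient 28, remainder 1
6 ÷ 1 → quotient 6, remainder 0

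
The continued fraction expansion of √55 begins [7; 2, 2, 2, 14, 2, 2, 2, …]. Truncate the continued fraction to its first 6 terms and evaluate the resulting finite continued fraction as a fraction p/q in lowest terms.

2655/358

a_0 = 7: 7/1
a_1 = 2: 15/2
a_2 = 2: 37/5
a_3 = 2: 89/12
a_4 = 14: 1283/173
a_5 = 2: 2655/358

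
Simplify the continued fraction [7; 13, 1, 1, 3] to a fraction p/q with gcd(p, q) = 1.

672/95

a_0 = 7: 7/1
a_1 = 13: 92/13
a_2 = 1: 99/14
a_3 = 1: 191/27
a_4 = 3: 672/95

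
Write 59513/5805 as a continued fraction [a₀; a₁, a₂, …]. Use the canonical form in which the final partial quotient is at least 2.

Run the Euclidean algorithm, recording each quotient:
59513 = 10·5805 + 1463, so a_0 = 10
5805 = 3·1463 + 1416, so a_1 = 3
1463 = 1·1416 + 47, so a_2 = 1
1416 = 30·47 + 6, so a_3 = 30
47 = 7·6 + 5, so a_4 = 7
6 = 1·5 + 1, so a_5 = 1
5 = 5·1 + 0, so a_6 = 5

[10; 3, 1, 30, 7, 1, 5]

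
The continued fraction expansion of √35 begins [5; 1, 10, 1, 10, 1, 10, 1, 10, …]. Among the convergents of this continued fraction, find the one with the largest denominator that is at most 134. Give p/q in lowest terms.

775/131

List convergents until the denominator exceeds the bound:
a_0 = 5: 5/1  (≤ bound)
a_1 = 1: 6/1  (≤ bound)
a_2 = 10: 65/11  (≤ bound)
a_3 = 1: 71/12  (≤ bound)
a_4 = 10: 775/131  (≤ bound)
a_5 = 1: 846/143  (> 134, stop)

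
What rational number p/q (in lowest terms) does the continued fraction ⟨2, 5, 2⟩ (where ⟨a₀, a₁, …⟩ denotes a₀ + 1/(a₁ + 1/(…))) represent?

24/11

Work from the innermost term outward:
Start with 2.
5 + 1/(2/1) = 5 + 1/2 = 11/2
2 + 1/(11/2) = 2 + 2/11 = 24/11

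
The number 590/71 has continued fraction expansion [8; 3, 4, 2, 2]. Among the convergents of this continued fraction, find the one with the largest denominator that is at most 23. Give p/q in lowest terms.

108/13

List convergents until the denominator exceeds the bound:
a_0 = 8: 8/1  (≤ bound)
a_1 = 3: 25/3  (≤ bound)
a_2 = 4: 108/13  (≤ bound)
a_3 = 2: 241/29  (> 23, stop)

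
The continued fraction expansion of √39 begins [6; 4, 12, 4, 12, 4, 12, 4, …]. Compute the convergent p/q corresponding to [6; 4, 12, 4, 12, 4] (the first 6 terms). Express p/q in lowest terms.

62425/9996

Compute successive convergents:
a_0 = 6: 6/1
a_1 = 4: 25/4
a_2 = 12: 306/49
a_3 = 4: 1249/200
a_4 = 12: 15294/2449
a_5 = 4: 62425/9996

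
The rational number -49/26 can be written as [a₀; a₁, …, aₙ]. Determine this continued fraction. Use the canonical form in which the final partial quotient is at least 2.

-49 = -2·26 + 3, so a_0 = -2
26 = 8·3 + 2, so a_1 = 8
3 = 1·2 + 1, so a_2 = 1
2 = 2·1 + 0, so a_3 = 2

[-2; 8, 1, 2]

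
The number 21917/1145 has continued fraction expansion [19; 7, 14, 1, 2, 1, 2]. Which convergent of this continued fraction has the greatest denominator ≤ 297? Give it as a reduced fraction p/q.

2029/106

List convergents until the denominator exceeds the bound:
a_0 = 19: 19/1  (≤ bound)
a_1 = 7: 134/7  (≤ bound)
a_2 = 14: 1895/99  (≤ bound)
a_3 = 1: 2029/106  (≤ bound)
a_4 = 2: 5953/311  (> 297, stop)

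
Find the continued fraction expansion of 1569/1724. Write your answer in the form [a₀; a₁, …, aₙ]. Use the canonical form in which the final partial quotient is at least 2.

⌊1569/1724⌋ = 0, remainder 1569
⌊1724/1569⌋ = 1, remainder 155
⌊1569/155⌋ = 10, remainder 19
⌊155/19⌋ = 8, remainder 3
⌊19/3⌋ = 6, remainder 1
⌊3/1⌋ = 3, remainder 0

[0; 1, 10, 8, 6, 3]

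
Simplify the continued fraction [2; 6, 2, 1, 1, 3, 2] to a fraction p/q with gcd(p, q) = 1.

a_0 = 2: 2/1
a_1 = 6: 13/6
a_2 = 2: 28/13
a_3 = 1: 41/19
a_4 = 1: 69/32
a_5 = 3: 248/115
a_6 = 2: 565/262

565/262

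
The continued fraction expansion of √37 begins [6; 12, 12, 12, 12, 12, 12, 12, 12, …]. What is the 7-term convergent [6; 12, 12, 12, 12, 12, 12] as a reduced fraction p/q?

18798954/3090529

a_0 = 6: 6/1
a_1 = 12: 73/12
a_2 = 12: 882/145
a_3 = 12: 10657/1752
a_4 = 12: 128766/21169
a_5 = 12: 1555849/255780
a_6 = 12: 18798954/3090529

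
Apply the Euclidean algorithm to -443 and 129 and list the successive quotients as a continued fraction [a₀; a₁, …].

Repeatedly divide and take the remainder:
⌊-443/129⌋ = -4, remainder 73
⌊129/73⌋ = 1, remainder 56
⌊73/56⌋ = 1, remainder 17
⌊56/17⌋ = 3, remainder 5
⌊17/5⌋ = 3, remainder 2
⌊5/2⌋ = 2, remainder 1
⌊2/1⌋ = 2, remainder 0

[-4; 1, 1, 3, 3, 2, 2]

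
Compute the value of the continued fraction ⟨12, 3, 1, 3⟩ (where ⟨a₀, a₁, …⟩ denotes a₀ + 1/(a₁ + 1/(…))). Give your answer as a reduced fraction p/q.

Start with 3.
1 + 1/(3/1) = 1 + 1/3 = 4/3
3 + 1/(4/3) = 3 + 3/4 = 15/4
12 + 1/(15/4) = 12 + 4/15 = 184/15

184/15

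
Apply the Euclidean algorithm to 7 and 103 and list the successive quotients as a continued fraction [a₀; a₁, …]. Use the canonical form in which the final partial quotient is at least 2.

7 = 0·103 + 7, so a_0 = 0
103 = 14·7 + 5, so a_1 = 14
7 = 1·5 + 2, so a_2 = 1
5 = 2·2 + 1, so a_3 = 2
2 = 2·1 + 0, so a_4 = 2

[0; 14, 1, 2, 2]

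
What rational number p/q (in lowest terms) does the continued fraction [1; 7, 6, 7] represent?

Build up convergents one term at a time:
a_0 = 1: 1/1
a_1 = 7: 8/7
a_2 = 6: 49/43
a_3 = 7: 351/308

351/308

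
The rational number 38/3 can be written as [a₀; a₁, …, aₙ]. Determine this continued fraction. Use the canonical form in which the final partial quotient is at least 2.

Repeatedly divide and take the remainder:
38 ÷ 3 → quotient 12, remainder 2
3 ÷ 2 → quotient 1, remainder 1
2 ÷ 1 → quotient 2, remainder 0

[12; 1, 2]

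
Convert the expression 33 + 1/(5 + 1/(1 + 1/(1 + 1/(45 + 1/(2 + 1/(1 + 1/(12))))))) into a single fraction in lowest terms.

636457/19181

Use the convergent recurrence hₖ = aₖ·hₖ₋₁ + hₖ₋₂ (and likewise for the denominators kₖ):
a_0 = 33: 33/1
a_1 = 5: 166/5
a_2 = 1: 199/6
a_3 = 1: 365/11
a_4 = 45: 16624/501
a_5 = 2: 33613/1013
a_6 = 1: 50237/1514
a_7 = 12: 636457/19181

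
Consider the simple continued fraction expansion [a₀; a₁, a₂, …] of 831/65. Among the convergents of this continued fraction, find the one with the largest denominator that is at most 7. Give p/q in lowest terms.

64/5

List convergents until the denominator exceeds the bound:
a_0 = 12: 12/1  (≤ bound)
a_1 = 1: 13/1  (≤ bound)
a_2 = 3: 51/4  (≤ bound)
a_3 = 1: 64/5  (≤ bound)
a_4 = 1: 115/9  (> 7, stop)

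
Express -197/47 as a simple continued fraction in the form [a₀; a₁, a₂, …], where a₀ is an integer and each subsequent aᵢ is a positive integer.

[-5; 1, 4, 4, 2]

⌊-197/47⌋ = -5, remainder 38
⌊47/38⌋ = 1, remainder 9
⌊38/9⌋ = 4, remainder 2
⌊9/2⌋ = 4, remainder 1
⌊2/1⌋ = 2, remainder 0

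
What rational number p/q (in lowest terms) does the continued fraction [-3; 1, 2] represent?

-7/3

Start with 2.
1 + 1/(2/1) = 1 + 1/2 = 3/2
-3 + 1/(3/2) = -3 + 2/3 = -7/3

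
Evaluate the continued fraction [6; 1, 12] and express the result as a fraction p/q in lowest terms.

Start with 12.
1 + 1/(12/1) = 1 + 1/12 = 13/12
6 + 1/(13/12) = 6 + 12/13 = 90/13

90/13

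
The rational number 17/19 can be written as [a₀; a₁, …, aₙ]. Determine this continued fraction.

Repeatedly divide and take the remainder:
17 ÷ 19 → quotient 0, remainder 17
19 ÷ 17 → quotient 1, remainder 2
17 ÷ 2 → quotient 8, remainder 1
2 ÷ 1 → quotient 2, remainder 0

[0; 1, 8, 2]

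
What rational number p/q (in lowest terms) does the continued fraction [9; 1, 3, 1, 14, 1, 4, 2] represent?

8416/859

Collapse the nested fraction from the inside out:
Start with 2.
4 + 1/(2/1) = 4 + 1/2 = 9/2
1 + 1/(9/2) = 1 + 2/9 = 11/9
14 + 1/(11/9) = 14 + 9/11 = 163/11
1 + 1/(163/11) = 1 + 11/163 = 174/163
3 + 1/(174/163) = 3 + 163/174 = 685/174
1 + 1/(685/174) = 1 + 174/685 = 859/685
9 + 1/(859/685) = 9 + 685/859 = 8416/859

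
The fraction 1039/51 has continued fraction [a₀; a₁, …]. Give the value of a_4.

6

1039 ÷ 51 → quotient 20, remainder 19
51 ÷ 19 → quotient 2, remainder 13
19 ÷ 13 → quotient 1, remainder 6
13 ÷ 6 → quotient 2, remainder 1
6 ÷ 1 → quotient 6, remainder 0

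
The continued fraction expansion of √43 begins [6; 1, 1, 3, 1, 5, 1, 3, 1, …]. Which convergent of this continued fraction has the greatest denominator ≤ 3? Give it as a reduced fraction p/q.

a_0 = 6: 6/1  (≤ bound)
a_1 = 1: 7/1  (≤ bound)
a_2 = 1: 13/2  (≤ bound)
a_3 = 3: 46/7  (> 3, stop)

13/2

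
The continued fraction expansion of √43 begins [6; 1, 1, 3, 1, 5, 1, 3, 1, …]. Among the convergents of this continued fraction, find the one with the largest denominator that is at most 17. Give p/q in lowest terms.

a_0 = 6: 6/1  (≤ bound)
a_1 = 1: 7/1  (≤ bound)
a_2 = 1: 13/2  (≤ bound)
a_3 = 3: 46/7  (≤ bound)
a_4 = 1: 59/9  (≤ bound)
a_5 = 5: 341/52  (> 17, stop)

59/9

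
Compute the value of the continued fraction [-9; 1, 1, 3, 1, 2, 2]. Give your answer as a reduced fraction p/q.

-498/59

Build up convergents one term at a time:
a_0 = -9: -9/1
a_1 = 1: -8/1
a_2 = 1: -17/2
a_3 = 3: -59/7
a_4 = 1: -76/9
a_5 = 2: -211/25
a_6 = 2: -498/59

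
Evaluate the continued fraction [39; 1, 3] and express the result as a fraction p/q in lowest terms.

159/4

Start with 3.
1 + 1/(3/1) = 1 + 1/3 = 4/3
39 + 1/(4/3) = 39 + 3/4 = 159/4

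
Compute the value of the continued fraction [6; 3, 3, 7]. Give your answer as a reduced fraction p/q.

Use the convergent recurrence hₖ = aₖ·hₖ₋₁ + hₖ₋₂ (and likewise for the denominators kₖ):
a_0 = 6: 6/1
a_1 = 3: 19/3
a_2 = 3: 63/10
a_3 = 7: 460/73

460/73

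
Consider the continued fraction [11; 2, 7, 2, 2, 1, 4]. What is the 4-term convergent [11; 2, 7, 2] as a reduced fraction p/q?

a_0 = 11: 11/1
a_1 = 2: 23/2
a_2 = 7: 172/15
a_3 = 2: 367/32

367/32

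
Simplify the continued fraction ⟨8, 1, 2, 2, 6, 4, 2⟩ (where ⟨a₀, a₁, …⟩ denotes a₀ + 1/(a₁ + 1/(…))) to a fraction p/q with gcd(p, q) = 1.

Starting at the tail and folding back:
Start with 2.
4 + 1/(2/1) = 4 + 1/2 = 9/2
6 + 1/(9/2) = 6 + 2/9 = 56/9
2 + 1/(56/9) = 2 + 9/56 = 121/56
2 + 1/(121/56) = 2 + 56/121 = 298/121
1 + 1/(298/121) = 1 + 121/298 = 419/298
8 + 1/(419/298) = 8 + 298/419 = 3650/419

3650/419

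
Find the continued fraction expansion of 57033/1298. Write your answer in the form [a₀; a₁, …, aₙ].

[43; 1, 15, 2, 3, 11]

Apply division with remainder until the remainder is 0:
57033 = 43·1298 + 1219, so a_0 = 43
1298 = 1·1219 + 79, so a_1 = 1
1219 = 15·79 + 34, so a_2 = 15
79 = 2·34 + 11, so a_3 = 2
34 = 3·11 + 1, so a_4 = 3
11 = 11·1 + 0, so a_5 = 11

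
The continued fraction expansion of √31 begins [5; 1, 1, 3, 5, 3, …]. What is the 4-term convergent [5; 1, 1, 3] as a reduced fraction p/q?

39/7

Start with 3.
1 + 1/(3/1) = 1 + 1/3 = 4/3
1 + 1/(4/3) = 1 + 3/4 = 7/4
5 + 1/(7/4) = 5 + 4/7 = 39/7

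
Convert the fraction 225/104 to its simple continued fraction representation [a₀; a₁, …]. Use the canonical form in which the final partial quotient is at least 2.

225 = 2·104 + 17, so a_0 = 2
104 = 6·17 + 2, so a_1 = 6
17 = 8·2 + 1, so a_2 = 8
2 = 2·1 + 0, so a_3 = 2

[2; 6, 8, 2]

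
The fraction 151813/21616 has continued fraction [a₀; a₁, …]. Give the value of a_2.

6

Run the Euclidean algorithm, recording each quotient:
151813 ÷ 21616 → quotient 7, remainder 501
21616 ÷ 501 → quotient 43, remainder 73
501 ÷ 73 → quotient 6, remainder 63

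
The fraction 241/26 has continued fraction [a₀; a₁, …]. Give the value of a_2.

1

⌊241/26⌋ = 9, remainder 7
⌊26/7⌋ = 3, remainder 5
⌊7/5⌋ = 1, remainder 2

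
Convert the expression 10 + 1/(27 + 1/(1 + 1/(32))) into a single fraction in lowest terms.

9263/923

Build up convergents one term at a time:
a_0 = 10: 10/1
a_1 = 27: 271/27
a_2 = 1: 281/28
a_3 = 32: 9263/923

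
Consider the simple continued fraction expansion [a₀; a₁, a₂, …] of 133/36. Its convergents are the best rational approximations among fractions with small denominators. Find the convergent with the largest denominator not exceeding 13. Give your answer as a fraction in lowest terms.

48/13

a_0 = 3: 3/1  (≤ bound)
a_1 = 1: 4/1  (≤ bound)
a_2 = 2: 11/3  (≤ bound)
a_3 = 3: 37/10  (≤ bound)
a_4 = 1: 48/13  (≤ bound)
a_5 = 2: 133/36  (> 13, stop)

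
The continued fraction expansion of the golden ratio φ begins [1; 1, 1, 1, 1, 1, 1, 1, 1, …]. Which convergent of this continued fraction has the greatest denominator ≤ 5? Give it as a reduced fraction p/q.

8/5

List convergents until the denominator exceeds the bound:
a_0 = 1: 1/1  (≤ bound)
a_1 = 1: 2/1  (≤ bound)
a_2 = 1: 3/2  (≤ bound)
a_3 = 1: 5/3  (≤ bound)
a_4 = 1: 8/5  (≤ bound)
a_5 = 1: 13/8  (> 5, stop)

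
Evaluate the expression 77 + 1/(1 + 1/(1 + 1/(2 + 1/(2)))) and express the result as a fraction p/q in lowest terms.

931/12

a_0 = 77: 77/1
a_1 = 1: 78/1
a_2 = 1: 155/2
a_3 = 2: 388/5
a_4 = 2: 931/12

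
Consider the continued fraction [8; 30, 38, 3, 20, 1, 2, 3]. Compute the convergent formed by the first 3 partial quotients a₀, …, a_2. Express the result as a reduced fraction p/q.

Build up convergents one term at a time:
a_0 = 8: 8/1
a_1 = 30: 241/30
a_2 = 38: 9166/1141

9166/1141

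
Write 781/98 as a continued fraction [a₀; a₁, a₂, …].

[7; 1, 31, 1, 2]

781 = 7·98 + 95, so a_0 = 7
98 = 1·95 + 3, so a_1 = 1
95 = 31·3 + 2, so a_2 = 31
3 = 1·2 + 1, so a_3 = 1
2 = 2·1 + 0, so a_4 = 2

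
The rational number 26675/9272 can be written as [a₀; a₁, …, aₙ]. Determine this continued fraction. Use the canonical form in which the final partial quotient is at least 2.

Run the Euclidean algorithm, recording each quotient:
⌊26675/9272⌋ = 2, remainder 8131
⌊9272/8131⌋ = 1, remainder 1141
⌊8131/1141⌋ = 7, remainder 144
⌊1141/144⌋ = 7, remainder 133
⌊144/133⌋ = 1, remainder 11
⌊133/11⌋ = 12, remainder 1
⌊11/1⌋ = 11, remainder 0

[2; 1, 7, 7, 1, 12, 11]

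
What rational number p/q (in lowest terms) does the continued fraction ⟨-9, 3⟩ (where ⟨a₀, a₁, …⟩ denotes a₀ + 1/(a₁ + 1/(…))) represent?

Build up convergents one term at a time:
a_0 = -9: -9/1
a_1 = 3: -26/3

-26/3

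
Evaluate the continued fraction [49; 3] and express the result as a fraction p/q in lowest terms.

Use the convergent recurrence hₖ = aₖ·hₖ₋₁ + hₖ₋₂ (and likewise for the denominators kₖ):
a_0 = 49: 49/1
a_1 = 3: 148/3

148/3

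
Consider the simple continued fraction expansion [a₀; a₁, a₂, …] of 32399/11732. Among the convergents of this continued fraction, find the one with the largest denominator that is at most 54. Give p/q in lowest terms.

58/21

List convergents until the denominator exceeds the bound:
a_0 = 2: 2/1  (≤ bound)
a_1 = 1: 3/1  (≤ bound)
a_2 = 3: 11/4  (≤ bound)
a_3 = 5: 58/21  (≤ bound)
a_4 = 7: 417/151  (> 54, stop)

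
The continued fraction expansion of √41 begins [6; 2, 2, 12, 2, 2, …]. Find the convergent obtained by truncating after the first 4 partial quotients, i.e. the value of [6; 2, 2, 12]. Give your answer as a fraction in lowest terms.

Start with 12.
2 + 1/(12/1) = 2 + 1/12 = 25/12
2 + 1/(25/12) = 2 + 12/25 = 62/25
6 + 1/(62/25) = 6 + 25/62 = 397/62

397/62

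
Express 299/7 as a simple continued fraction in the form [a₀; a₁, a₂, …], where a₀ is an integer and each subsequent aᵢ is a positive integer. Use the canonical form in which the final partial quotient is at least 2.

Repeatedly divide and take the remainder:
299 ÷ 7 → quotient 42, remainder 5
7 ÷ 5 → quotient 1, remainder 2
5 ÷ 2 → quotient 2, remainder 1
2 ÷ 1 → quotient 2, remainder 0

[42; 1, 2, 2]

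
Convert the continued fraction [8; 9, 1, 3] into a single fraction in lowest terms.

Start with 3.
1 + 1/(3/1) = 1 + 1/3 = 4/3
9 + 1/(4/3) = 9 + 3/4 = 39/4
8 + 1/(39/4) = 8 + 4/39 = 316/39

316/39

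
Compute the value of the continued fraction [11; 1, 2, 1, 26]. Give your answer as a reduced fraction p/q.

1257/107

Start with 26.
1 + 1/(26/1) = 1 + 1/26 = 27/26
2 + 1/(27/26) = 2 + 26/27 = 80/27
1 + 1/(80/27) = 1 + 27/80 = 107/80
11 + 1/(107/80) = 11 + 80/107 = 1257/107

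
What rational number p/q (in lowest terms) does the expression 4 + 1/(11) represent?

a_0 = 4: 4/1
a_1 = 11: 45/11

45/11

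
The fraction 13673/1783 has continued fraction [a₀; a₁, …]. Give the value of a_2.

2

13673 = 7·1783 + 1192, so a_0 = 7
1783 = 1·1192 + 591, so a_1 = 1
1192 = 2·591 + 10, so a_2 = 2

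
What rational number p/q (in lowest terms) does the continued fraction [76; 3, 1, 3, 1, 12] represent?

Compute successive convergents:
a_0 = 76: 76/1
a_1 = 3: 229/3
a_2 = 1: 305/4
a_3 = 3: 1144/15
a_4 = 1: 1449/19
a_5 = 12: 18532/243

18532/243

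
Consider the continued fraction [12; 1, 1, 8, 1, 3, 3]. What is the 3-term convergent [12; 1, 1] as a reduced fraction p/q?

25/2

Start with 1.
1 + 1/(1/1) = 1 + 1/1 = 2/1
12 + 1/(2/1) = 12 + 1/2 = 25/2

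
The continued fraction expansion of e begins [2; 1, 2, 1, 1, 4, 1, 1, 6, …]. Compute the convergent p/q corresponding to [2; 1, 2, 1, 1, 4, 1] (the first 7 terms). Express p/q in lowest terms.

a_0 = 2: 2/1
a_1 = 1: 3/1
a_2 = 2: 8/3
a_3 = 1: 11/4
a_4 = 1: 19/7
a_5 = 4: 87/32
a_6 = 1: 106/39

106/39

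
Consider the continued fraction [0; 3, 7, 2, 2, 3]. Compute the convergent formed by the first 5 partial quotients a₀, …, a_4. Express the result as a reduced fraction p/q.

37/116

Start with 2.
2 + 1/(2/1) = 2 + 1/2 = 5/2
7 + 1/(5/2) = 7 + 2/5 = 37/5
3 + 1/(37/5) = 3 + 5/37 = 116/37
0 + 1/(116/37) = 0 + 37/116 = 37/116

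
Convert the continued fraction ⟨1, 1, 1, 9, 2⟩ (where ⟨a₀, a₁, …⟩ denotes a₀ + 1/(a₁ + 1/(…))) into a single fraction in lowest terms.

Collapse the nested fraction from the inside out:
Start with 2.
9 + 1/(2/1) = 9 + 1/2 = 19/2
1 + 1/(19/2) = 1 + 2/19 = 21/19
1 + 1/(21/19) = 1 + 19/21 = 40/21
1 + 1/(40/21) = 1 + 21/40 = 61/40

61/40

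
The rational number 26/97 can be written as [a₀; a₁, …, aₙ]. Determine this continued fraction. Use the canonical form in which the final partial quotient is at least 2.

[0; 3, 1, 2, 1, 2, 2]

⌊26/97⌋ = 0, remainder 26
⌊97/26⌋ = 3, remainder 19
⌊26/19⌋ = 1, remainder 7
⌊19/7⌋ = 2, remainder 5
⌊7/5⌋ = 1, remainder 2
⌊5/2⌋ = 2, remainder 1
⌊2/1⌋ = 2, remainder 0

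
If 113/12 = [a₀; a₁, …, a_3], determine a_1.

2

113 ÷ 12 → quotient 9, remainder 5
12 ÷ 5 → quotient 2, remainder 2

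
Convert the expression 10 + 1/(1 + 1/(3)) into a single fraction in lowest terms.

43/4

a_0 = 10: 10/1
a_1 = 1: 11/1
a_2 = 3: 43/4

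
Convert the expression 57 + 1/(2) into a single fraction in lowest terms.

115/2

Start with 2.
57 + 1/(2/1) = 57 + 1/2 = 115/2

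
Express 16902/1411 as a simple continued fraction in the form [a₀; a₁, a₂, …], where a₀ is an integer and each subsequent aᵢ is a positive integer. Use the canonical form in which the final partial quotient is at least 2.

[11; 1, 46, 30]

Repeatedly divide and take the remainder:
16902 = 11·1411 + 1381, so a_0 = 11
1411 = 1·1381 + 30, so a_1 = 1
1381 = 46·30 + 1, so a_2 = 46
30 = 30·1 + 0, so a_3 = 30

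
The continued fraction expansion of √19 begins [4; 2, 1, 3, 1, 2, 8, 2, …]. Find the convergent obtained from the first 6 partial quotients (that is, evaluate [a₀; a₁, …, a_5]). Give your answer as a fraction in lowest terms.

170/39

Start with 2.
1 + 1/(2/1) = 1 + 1/2 = 3/2
3 + 1/(3/2) = 3 + 2/3 = 11/3
1 + 1/(11/3) = 1 + 3/11 = 14/11
2 + 1/(14/11) = 2 + 11/14 = 39/14
4 + 1/(39/14) = 4 + 14/39 = 170/39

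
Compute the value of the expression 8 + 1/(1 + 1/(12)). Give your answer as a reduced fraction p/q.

116/13

Work from the innermost term outward:
Start with 12.
1 + 1/(12/1) = 1 + 1/12 = 13/12
8 + 1/(13/12) = 8 + 12/13 = 116/13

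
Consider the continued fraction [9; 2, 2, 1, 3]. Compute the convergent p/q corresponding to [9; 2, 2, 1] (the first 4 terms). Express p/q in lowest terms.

66/7

Work from the innermost term outward:
Start with 1.
2 + 1/(1/1) = 2 + 1/1 = 3/1
2 + 1/(3/1) = 2 + 1/3 = 7/3
9 + 1/(7/3) = 9 + 3/7 = 66/7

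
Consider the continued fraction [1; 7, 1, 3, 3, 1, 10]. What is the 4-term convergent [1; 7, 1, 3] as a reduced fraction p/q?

Start with 3.
1 + 1/(3/1) = 1 + 1/3 = 4/3
7 + 1/(4/3) = 7 + 3/4 = 31/4
1 + 1/(31/4) = 1 + 4/31 = 35/31

35/31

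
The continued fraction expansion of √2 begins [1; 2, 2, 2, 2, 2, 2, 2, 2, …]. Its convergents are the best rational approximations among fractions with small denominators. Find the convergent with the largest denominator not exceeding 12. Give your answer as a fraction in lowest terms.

a_0 = 1: 1/1  (≤ bound)
a_1 = 2: 3/2  (≤ bound)
a_2 = 2: 7/5  (≤ bound)
a_3 = 2: 17/12  (≤ bound)
a_4 = 2: 41/29  (> 12, stop)

17/12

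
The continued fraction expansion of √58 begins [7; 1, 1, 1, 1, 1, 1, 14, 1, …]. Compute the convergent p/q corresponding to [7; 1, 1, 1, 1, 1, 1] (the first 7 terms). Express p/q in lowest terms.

99/13

a_0 = 7: 7/1
a_1 = 1: 8/1
a_2 = 1: 15/2
a_3 = 1: 23/3
a_4 = 1: 38/5
a_5 = 1: 61/8
a_6 = 1: 99/13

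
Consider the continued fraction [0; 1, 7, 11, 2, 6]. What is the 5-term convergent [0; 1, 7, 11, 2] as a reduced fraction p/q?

163/186

Compute successive convergents:
a_0 = 0: 0/1
a_1 = 1: 1/1
a_2 = 7: 7/8
a_3 = 11: 78/89
a_4 = 2: 163/186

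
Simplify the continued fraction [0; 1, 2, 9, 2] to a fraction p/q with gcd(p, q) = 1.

40/59

Build up convergents one term at a time:
a_0 = 0: 0/1
a_1 = 1: 1/1
a_2 = 2: 2/3
a_3 = 9: 19/28
a_4 = 2: 40/59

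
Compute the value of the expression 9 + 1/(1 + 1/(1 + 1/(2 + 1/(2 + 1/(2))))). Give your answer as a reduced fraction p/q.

Collapse the nested fraction from the inside out:
Start with 2.
2 + 1/(2/1) = 2 + 1/2 = 5/2
2 + 1/(5/2) = 2 + 2/5 = 12/5
1 + 1/(12/5) = 1 + 5/12 = 17/12
1 + 1/(17/12) = 1 + 12/17 = 29/17
9 + 1/(29/17) = 9 + 17/29 = 278/29

278/29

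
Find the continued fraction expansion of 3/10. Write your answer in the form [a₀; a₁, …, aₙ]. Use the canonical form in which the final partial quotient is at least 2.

⌊3/10⌋ = 0, remainder 3
⌊10/3⌋ = 3, remainder 1
⌊3/1⌋ = 3, remainder 0

[0; 3, 3]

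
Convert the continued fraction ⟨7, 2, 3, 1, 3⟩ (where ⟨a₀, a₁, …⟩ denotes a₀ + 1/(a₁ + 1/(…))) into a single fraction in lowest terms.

253/34

Compute successive convergents:
a_0 = 7: 7/1
a_1 = 2: 15/2
a_2 = 3: 52/7
a_3 = 1: 67/9
a_4 = 3: 253/34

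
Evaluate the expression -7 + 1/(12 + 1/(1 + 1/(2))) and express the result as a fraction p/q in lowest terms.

-263/38

Start with 2.
1 + 1/(2/1) = 1 + 1/2 = 3/2
12 + 1/(3/2) = 12 + 2/3 = 38/3
-7 + 1/(38/3) = -7 + 3/38 = -263/38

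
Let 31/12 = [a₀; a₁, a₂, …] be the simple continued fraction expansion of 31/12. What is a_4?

2

31 = 2·12 + 7, so a_0 = 2
12 = 1·7 + 5, so a_1 = 1
7 = 1·5 + 2, so a_2 = 1
5 = 2·2 + 1, so a_3 = 2
2 = 2·1 + 0, so a_4 = 2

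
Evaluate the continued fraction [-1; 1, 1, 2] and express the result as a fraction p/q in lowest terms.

-2/5

a_0 = -1: -1/1
a_1 = 1: 0/1
a_2 = 1: -1/2
a_3 = 2: -2/5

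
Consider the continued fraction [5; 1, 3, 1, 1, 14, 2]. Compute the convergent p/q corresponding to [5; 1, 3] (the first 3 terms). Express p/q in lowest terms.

23/4

Start with 3.
1 + 1/(3/1) = 1 + 1/3 = 4/3
5 + 1/(4/3) = 5 + 3/4 = 23/4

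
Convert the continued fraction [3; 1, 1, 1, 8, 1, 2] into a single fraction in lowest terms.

307/84

a_0 = 3: 3/1
a_1 = 1: 4/1
a_2 = 1: 7/2
a_3 = 1: 11/3
a_4 = 8: 95/26
a_5 = 1: 106/29
a_6 = 2: 307/84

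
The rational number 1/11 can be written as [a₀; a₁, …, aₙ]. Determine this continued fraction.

⌊1/11⌋ = 0, remainder 1
⌊11/1⌋ = 11, remainder 0

[0; 11]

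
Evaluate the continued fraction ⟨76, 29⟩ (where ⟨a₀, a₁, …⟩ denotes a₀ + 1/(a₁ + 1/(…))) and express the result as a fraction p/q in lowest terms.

a_0 = 76: 76/1
a_1 = 29: 2205/29

2205/29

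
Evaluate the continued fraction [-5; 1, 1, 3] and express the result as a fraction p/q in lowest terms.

-31/7

Start with 3.
1 + 1/(3/1) = 1 + 1/3 = 4/3
1 + 1/(4/3) = 1 + 3/4 = 7/4
-5 + 1/(7/4) = -5 + 4/7 = -31/7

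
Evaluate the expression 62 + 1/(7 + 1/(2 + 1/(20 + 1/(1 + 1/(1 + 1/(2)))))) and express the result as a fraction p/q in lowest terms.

98171/1580

Starting at the tail and folding back:
Start with 2.
1 + 1/(2/1) = 1 + 1/2 = 3/2
1 + 1/(3/2) = 1 + 2/3 = 5/3
20 + 1/(5/3) = 20 + 3/5 = 103/5
2 + 1/(103/5) = 2 + 5/103 = 211/103
7 + 1/(211/103) = 7 + 103/211 = 1580/211
62 + 1/(1580/211) = 62 + 211/1580 = 98171/1580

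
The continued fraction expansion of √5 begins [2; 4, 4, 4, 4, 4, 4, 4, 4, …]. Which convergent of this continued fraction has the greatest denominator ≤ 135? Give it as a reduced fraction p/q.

a_0 = 2: 2/1  (≤ bound)
a_1 = 4: 9/4  (≤ bound)
a_2 = 4: 38/17  (≤ bound)
a_3 = 4: 161/72  (≤ bound)
a_4 = 4: 682/305  (> 135, stop)

161/72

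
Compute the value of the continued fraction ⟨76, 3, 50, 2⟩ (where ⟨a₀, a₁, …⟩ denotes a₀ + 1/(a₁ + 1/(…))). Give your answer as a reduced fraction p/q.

Collapse the nested fraction from the inside out:
Start with 2.
50 + 1/(2/1) = 50 + 1/2 = 101/2
3 + 1/(101/2) = 3 + 2/101 = 305/101
76 + 1/(305/101) = 76 + 101/305 = 23281/305

23281/305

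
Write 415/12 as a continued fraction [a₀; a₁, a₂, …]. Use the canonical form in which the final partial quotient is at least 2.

415 = 34·12 + 7, so a_0 = 34
12 = 1·7 + 5, so a_1 = 1
7 = 1·5 + 2, so a_2 = 1
5 = 2·2 + 1, so a_3 = 2
2 = 2·1 + 0, so a_4 = 2

[34; 1, 1, 2, 2]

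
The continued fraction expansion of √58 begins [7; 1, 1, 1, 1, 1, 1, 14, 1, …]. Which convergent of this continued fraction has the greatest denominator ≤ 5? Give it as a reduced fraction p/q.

a_0 = 7: 7/1  (≤ bound)
a_1 = 1: 8/1  (≤ bound)
a_2 = 1: 15/2  (≤ bound)
a_3 = 1: 23/3  (≤ bound)
a_4 = 1: 38/5  (≤ bound)
a_5 = 1: 61/8  (> 5, stop)

38/5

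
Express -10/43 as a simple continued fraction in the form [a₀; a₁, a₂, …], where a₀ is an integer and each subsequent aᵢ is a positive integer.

Apply division with remainder until the remainder is 0:
-10 ÷ 43 → quotient -1, remainder 33
43 ÷ 33 → quotient 1, remainder 10
33 ÷ 10 → quotient 3, remainder 3
10 ÷ 3 → quotient 3, remainder 1
3 ÷ 1 → quotient 3, remainder 0

[-1; 1, 3, 3, 3]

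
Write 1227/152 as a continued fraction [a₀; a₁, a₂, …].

[8; 13, 1, 4, 2]

Run the Euclidean algorithm, recording each quotient:
1227 ÷ 152 → quotient 8, remainder 11
152 ÷ 11 → quotient 13, remainder 9
11 ÷ 9 → quotient 1, remainder 2
9 ÷ 2 → quotient 4, remainder 1
2 ÷ 1 → quotient 2, remainder 0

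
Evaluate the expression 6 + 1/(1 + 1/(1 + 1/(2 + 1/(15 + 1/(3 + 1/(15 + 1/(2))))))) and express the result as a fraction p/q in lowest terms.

49283/7470

Start with 2.
15 + 1/(2/1) = 15 + 1/2 = 31/2
3 + 1/(31/2) = 3 + 2/31 = 95/31
15 + 1/(95/31) = 15 + 31/95 = 1456/95
2 + 1/(1456/95) = 2 + 95/1456 = 3007/1456
1 + 1/(3007/1456) = 1 + 1456/3007 = 4463/3007
1 + 1/(4463/3007) = 1 + 3007/4463 = 7470/4463
6 + 1/(7470/4463) = 6 + 4463/7470 = 49283/7470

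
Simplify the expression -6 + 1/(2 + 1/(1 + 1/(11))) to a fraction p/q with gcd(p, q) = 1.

Use the convergent recurrence hₖ = aₖ·hₖ₋₁ + hₖ₋₂ (and likewise for the denominators kₖ):
a_0 = -6: -6/1
a_1 = 2: -11/2
a_2 = 1: -17/3
a_3 = 11: -198/35

-198/35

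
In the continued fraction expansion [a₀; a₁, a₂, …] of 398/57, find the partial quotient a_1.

398 ÷ 57 → quotient 6, remainder 56
57 ÷ 56 → quotient 1, remainder 1

1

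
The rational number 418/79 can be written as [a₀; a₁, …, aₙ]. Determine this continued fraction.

[5; 3, 2, 3, 3]

⌊418/79⌋ = 5, remainder 23
⌊79/23⌋ = 3, remainder 10
⌊23/10⌋ = 2, remainder 3
⌊10/3⌋ = 3, remainder 1
⌊3/1⌋ = 3, remainder 0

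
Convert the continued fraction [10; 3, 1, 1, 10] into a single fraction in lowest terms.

a_0 = 10: 10/1
a_1 = 3: 31/3
a_2 = 1: 41/4
a_3 = 1: 72/7
a_4 = 10: 761/74

761/74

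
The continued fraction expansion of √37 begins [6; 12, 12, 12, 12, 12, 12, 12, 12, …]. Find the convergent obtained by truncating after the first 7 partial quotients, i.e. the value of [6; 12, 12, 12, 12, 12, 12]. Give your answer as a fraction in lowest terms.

Work from the innermost term outward:
Start with 12.
12 + 1/(12/1) = 12 + 1/12 = 145/12
12 + 1/(145/12) = 12 + 12/145 = 1752/145
12 + 1/(1752/145) = 12 + 145/1752 = 21169/1752
12 + 1/(21169/1752) = 12 + 1752/21169 = 255780/21169
12 + 1/(255780/21169) = 12 + 21169/255780 = 3090529/255780
6 + 1/(3090529/255780) = 6 + 255780/3090529 = 18798954/3090529

18798954/3090529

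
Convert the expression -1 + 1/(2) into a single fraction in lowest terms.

-1/2

Starting at the tail and folding back:
Start with 2.
-1 + 1/(2/1) = -1 + 1/2 = -1/2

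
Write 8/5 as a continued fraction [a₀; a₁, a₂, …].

[1; 1, 1, 2]

8 = 1·5 + 3, so a_0 = 1
5 = 1·3 + 2, so a_1 = 1
3 = 1·2 + 1, so a_2 = 1
2 = 2·1 + 0, so a_3 = 2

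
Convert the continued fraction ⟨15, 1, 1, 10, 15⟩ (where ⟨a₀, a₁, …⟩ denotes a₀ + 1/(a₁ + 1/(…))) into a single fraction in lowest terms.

Build up convergents one term at a time:
a_0 = 15: 15/1
a_1 = 1: 16/1
a_2 = 1: 31/2
a_3 = 10: 326/21
a_4 = 15: 4921/317

4921/317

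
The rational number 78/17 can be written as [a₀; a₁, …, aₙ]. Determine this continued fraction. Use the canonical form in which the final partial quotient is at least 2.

Repeatedly divide and take the remainder:
78 ÷ 17 → quotient 4, remainder 10
17 ÷ 10 → quotient 1, remainder 7
10 ÷ 7 → quotient 1, remainder 3
7 ÷ 3 → quotient 2, remainder 1
3 ÷ 1 → quotient 3, remainder 0

[4; 1, 1, 2, 3]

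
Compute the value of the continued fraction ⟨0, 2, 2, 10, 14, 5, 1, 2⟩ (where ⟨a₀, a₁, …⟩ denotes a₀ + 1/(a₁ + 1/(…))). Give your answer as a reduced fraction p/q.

Build up convergents one term at a time:
a_0 = 0: 0/1
a_1 = 2: 1/2
a_2 = 2: 2/5
a_3 = 10: 21/52
a_4 = 14: 296/733
a_5 = 5: 1501/3717
a_6 = 1: 1797/4450
a_7 = 2: 5095/12617

5095/12617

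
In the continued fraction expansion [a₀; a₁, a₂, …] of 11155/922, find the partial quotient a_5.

Apply division with remainder until the remainder is 0:
11155 = 12·922 + 91, so a_0 = 12
922 = 10·91 + 12, so a_1 = 10
91 = 7·12 + 7, so a_2 = 7
12 = 1·7 + 5, so a_3 = 1
7 = 1·5 + 2, so a_4 = 1
5 = 2·2 + 1, so a_5 = 2

2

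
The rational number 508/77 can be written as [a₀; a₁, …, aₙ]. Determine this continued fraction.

[6; 1, 1, 2, 15]

508 ÷ 77 → quotient 6, remainder 46
77 ÷ 46 → quotient 1, remainder 31
46 ÷ 31 → quotient 1, remainder 15
31 ÷ 15 → quotient 2, remainder 1
15 ÷ 1 → quotient 15, remainder 0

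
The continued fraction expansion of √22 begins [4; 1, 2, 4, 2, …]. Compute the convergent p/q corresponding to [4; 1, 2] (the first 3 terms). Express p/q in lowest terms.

14/3

Use the convergent recurrence hₖ = aₖ·hₖ₋₁ + hₖ₋₂ (and likewise for the denominators kₖ):
a_0 = 4: 4/1
a_1 = 1: 5/1
a_2 = 2: 14/3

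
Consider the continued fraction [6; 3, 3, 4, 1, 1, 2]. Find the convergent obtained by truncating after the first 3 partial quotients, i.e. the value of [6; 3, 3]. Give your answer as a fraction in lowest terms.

63/10

a_0 = 6: 6/1
a_1 = 3: 19/3
a_2 = 3: 63/10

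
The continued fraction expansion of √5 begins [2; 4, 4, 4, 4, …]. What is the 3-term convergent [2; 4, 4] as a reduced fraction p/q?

Work from the innermost term outward:
Start with 4.
4 + 1/(4/1) = 4 + 1/4 = 17/4
2 + 1/(17/4) = 2 + 4/17 = 38/17

38/17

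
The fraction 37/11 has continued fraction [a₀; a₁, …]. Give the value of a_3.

3

⌊37/11⌋ = 3, remainder 4
⌊11/4⌋ = 2, remainder 3
⌊4/3⌋ = 1, remainder 1
⌊3/1⌋ = 3, remainder 0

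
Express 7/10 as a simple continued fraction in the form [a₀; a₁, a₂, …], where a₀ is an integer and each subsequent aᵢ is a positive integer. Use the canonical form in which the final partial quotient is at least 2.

[0; 1, 2, 3]

7 = 0·10 + 7, so a_0 = 0
10 = 1·7 + 3, so a_1 = 1
7 = 2·3 + 1, so a_2 = 2
3 = 3·1 + 0, so a_3 = 3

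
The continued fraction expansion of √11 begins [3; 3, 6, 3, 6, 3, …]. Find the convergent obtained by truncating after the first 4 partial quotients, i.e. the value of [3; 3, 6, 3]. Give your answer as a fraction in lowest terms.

a_0 = 3: 3/1
a_1 = 3: 10/3
a_2 = 6: 63/19
a_3 = 3: 199/60

199/60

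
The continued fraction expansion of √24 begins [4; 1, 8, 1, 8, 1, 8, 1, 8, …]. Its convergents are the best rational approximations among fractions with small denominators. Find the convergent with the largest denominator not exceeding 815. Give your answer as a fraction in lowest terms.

a_0 = 4: 4/1  (≤ bound)
a_1 = 1: 5/1  (≤ bound)
a_2 = 8: 44/9  (≤ bound)
a_3 = 1: 49/10  (≤ bound)
a_4 = 8: 436/89  (≤ bound)
a_5 = 1: 485/99  (≤ bound)
a_6 = 8: 4316/881  (> 815, stop)

485/99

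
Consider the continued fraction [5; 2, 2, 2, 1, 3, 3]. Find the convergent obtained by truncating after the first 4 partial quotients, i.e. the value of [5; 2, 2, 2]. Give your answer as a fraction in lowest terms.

Start with 2.
2 + 1/(2/1) = 2 + 1/2 = 5/2
2 + 1/(5/2) = 2 + 2/5 = 12/5
5 + 1/(12/5) = 5 + 5/12 = 65/12

65/12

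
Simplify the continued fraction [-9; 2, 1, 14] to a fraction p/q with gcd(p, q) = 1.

Compute successive convergents:
a_0 = -9: -9/1
a_1 = 2: -17/2
a_2 = 1: -26/3
a_3 = 14: -381/44

-381/44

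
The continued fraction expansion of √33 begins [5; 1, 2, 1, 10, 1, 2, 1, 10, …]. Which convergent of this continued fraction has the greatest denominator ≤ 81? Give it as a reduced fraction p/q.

270/47

a_0 = 5: 5/1  (≤ bound)
a_1 = 1: 6/1  (≤ bound)
a_2 = 2: 17/3  (≤ bound)
a_3 = 1: 23/4  (≤ bound)
a_4 = 10: 247/43  (≤ bound)
a_5 = 1: 270/47  (≤ bound)
a_6 = 2: 787/137  (> 81, stop)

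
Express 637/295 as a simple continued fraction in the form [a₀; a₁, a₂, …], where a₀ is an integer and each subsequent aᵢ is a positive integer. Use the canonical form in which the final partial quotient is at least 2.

Apply division with remainder until the remainder is 0:
637 = 2·295 + 47, so a_0 = 2
295 = 6·47 + 13, so a_1 = 6
47 = 3·13 + 8, so a_2 = 3
13 = 1·8 + 5, so a_3 = 1
8 = 1·5 + 3, so a_4 = 1
5 = 1·3 + 2, so a_5 = 1
3 = 1·2 + 1, so a_6 = 1
2 = 2·1 + 0, so a_7 = 2

[2; 6, 3, 1, 1, 1, 1, 2]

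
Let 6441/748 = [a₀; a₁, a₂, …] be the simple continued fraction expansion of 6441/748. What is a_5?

3

Run the Euclidean algorithm, recording each quotient:
6441 ÷ 748 → quotient 8, remainder 457
748 ÷ 457 → quotient 1, remainder 291
457 ÷ 291 → quotient 1, remainder 166
291 ÷ 166 → quotient 1, remainder 125
166 ÷ 125 → quotient 1, remainder 41
125 ÷ 41 → quotient 3, remainder 2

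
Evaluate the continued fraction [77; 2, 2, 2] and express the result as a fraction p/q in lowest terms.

Compute successive convergents:
a_0 = 77: 77/1
a_1 = 2: 155/2
a_2 = 2: 387/5
a_3 = 2: 929/12

929/12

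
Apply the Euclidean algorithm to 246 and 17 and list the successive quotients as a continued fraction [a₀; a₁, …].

[14; 2, 8]

⌊246/17⌋ = 14, remainder 8
⌊17/8⌋ = 2, remainder 1
⌊8/1⌋ = 8, remainder 0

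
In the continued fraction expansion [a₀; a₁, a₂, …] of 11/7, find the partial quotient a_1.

Run the Euclidean algorithm, recording each quotient:
11 = 1·7 + 4, so a_0 = 1
7 = 1·4 + 3, so a_1 = 1

1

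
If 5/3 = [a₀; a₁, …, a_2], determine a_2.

2

⌊5/3⌋ = 1, remainder 2
⌊3/2⌋ = 1, remainder 1
⌊2/1⌋ = 2, remainder 0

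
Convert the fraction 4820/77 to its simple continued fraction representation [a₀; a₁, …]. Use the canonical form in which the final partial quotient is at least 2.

[62; 1, 1, 2, 15]

Run the Euclidean algorithm, recording each quotient:
⌊4820/77⌋ = 62, remainder 46
⌊77/46⌋ = 1, remainder 31
⌊46/31⌋ = 1, remainder 15
⌊31/15⌋ = 2, remainder 1
⌊15/1⌋ = 15, remainder 0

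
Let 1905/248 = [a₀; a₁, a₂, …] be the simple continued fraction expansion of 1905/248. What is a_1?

1

⌊1905/248⌋ = 7, remainder 169
⌊248/169⌋ = 1, remainder 79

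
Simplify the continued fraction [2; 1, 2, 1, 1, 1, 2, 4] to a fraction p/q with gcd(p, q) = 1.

346/127

Compute successive convergents:
a_0 = 2: 2/1
a_1 = 1: 3/1
a_2 = 2: 8/3
a_3 = 1: 11/4
a_4 = 1: 19/7
a_5 = 1: 30/11
a_6 = 2: 79/29
a_7 = 4: 346/127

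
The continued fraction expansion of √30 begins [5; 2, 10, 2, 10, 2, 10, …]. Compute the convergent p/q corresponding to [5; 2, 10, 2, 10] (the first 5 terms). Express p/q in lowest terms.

2525/461

Compute successive convergents:
a_0 = 5: 5/1
a_1 = 2: 11/2
a_2 = 10: 115/21
a_3 = 2: 241/44
a_4 = 10: 2525/461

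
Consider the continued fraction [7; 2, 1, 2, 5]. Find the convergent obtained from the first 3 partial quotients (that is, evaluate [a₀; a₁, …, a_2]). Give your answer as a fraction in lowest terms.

Starting at the tail and folding back:
Start with 1.
2 + 1/(1/1) = 2 + 1/1 = 3/1
7 + 1/(3/1) = 7 + 1/3 = 22/3

22/3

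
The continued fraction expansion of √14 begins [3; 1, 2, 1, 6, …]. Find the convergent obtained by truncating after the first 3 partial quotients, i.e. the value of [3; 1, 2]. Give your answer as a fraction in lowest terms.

11/3

Start with 2.
1 + 1/(2/1) = 1 + 1/2 = 3/2
3 + 1/(3/2) = 3 + 2/3 = 11/3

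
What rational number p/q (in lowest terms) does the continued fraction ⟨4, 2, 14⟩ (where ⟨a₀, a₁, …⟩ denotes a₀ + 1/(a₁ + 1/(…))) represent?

130/29

Start with 14.
2 + 1/(14/1) = 2 + 1/14 = 29/14
4 + 1/(29/14) = 4 + 14/29 = 130/29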